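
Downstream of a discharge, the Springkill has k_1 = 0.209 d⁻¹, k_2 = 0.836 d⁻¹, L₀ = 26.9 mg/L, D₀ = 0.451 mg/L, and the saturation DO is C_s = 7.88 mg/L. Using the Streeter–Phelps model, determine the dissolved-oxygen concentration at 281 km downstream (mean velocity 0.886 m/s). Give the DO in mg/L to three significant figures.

DO ≈ 4.11 mg/L

Travel time t = x/v = 281 km / (0.886 m/s) = 281000 m / 0.886 m/s = 317200 s = 3.671 d.
k_1 L₀/(k_2−k_1) = 0.209×26.9/(0.836−0.209) = 5.622/0.6270 = 8.967 mg/L.
e^(−k_1 t) = e^(−0.209×3.671) = 0.4643; e^(−k_2 t) = e^(−0.836×3.671) = 0.04648.
D = 8.967 × (0.4643 − 0.04648) + 0.451 × 0.04648 = 3.747 + 0.02096 = 3.768 mg/L.
DO = C_s − D = 7.88 − 3.768 = 4.112 mg/L.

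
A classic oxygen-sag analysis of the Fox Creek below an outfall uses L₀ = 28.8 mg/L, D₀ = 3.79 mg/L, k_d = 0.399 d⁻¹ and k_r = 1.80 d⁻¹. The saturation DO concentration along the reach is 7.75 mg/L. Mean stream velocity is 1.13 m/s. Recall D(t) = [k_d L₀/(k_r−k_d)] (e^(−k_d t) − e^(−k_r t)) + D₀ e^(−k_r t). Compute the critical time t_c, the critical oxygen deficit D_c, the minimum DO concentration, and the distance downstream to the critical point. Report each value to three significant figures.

With k_r/k_d = 4.511 and 1 − D₀(k_r−k_d)/(k_d L₀) = 0.5379,
t_c = ln(4.511 × 0.5379) / (1.80 − 0.399) = ln(2.427) / 1.401 = 0.8865/1.401 = 0.6328 d.
L(t_c) = L₀ e^(−k_d t_c) = 28.8 × 0.7769 = 22.37 mg/L, and at the critical point k_r D_c = k_d L, so D_c = (0.399/1.80) × 22.37 = 4.960 mg/L.
Minimum DO = C_s − D_c = 7.75 − 4.960 = 2.790 mg/L.
x_c = v t_c = 1.13 m/s × 0.6328 d × 86400 s/d = 61780 m ≈ 61.8 km.

t_c ≈ 0.633 d; D_c ≈ 4.96 mg/L; min DO ≈ 2.79 mg/L; x_c ≈ 61.8 km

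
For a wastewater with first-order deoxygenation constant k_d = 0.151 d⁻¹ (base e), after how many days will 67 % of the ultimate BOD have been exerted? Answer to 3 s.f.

t ≈ 7.34 d

y/L₀ = 1 − e^(−k_d t) = 0.67 ⇒ e^(−k_d t) = 0.330
t = −ln(0.330) / 0.151 = 1.109 / 0.151 = 7.342 d.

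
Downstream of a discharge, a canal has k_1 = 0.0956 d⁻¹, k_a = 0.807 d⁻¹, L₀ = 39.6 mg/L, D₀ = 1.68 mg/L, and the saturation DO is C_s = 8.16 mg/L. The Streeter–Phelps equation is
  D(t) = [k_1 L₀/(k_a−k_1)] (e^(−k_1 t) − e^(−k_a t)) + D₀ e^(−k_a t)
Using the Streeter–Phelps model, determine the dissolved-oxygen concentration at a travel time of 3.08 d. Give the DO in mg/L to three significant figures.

DO ≈ 4.50 mg/L

k_1 L₀/(k_a−k_1) = 0.0956×39.6/(0.807−0.0956) = 3.786/0.7114 = 5.322 mg/L.
e^(−k_1 t) = e^(−0.0956×3.080) = 0.7449; e^(−k_a t) = e^(−0.807×3.080) = 0.08328.
D = 5.322 × (0.7449 − 0.08328) + 1.68 × 0.08328 = 3.521 + 0.1399 = 3.661 mg/L.
DO = C_s − D = 8.16 − 3.661 = 4.499 mg/L.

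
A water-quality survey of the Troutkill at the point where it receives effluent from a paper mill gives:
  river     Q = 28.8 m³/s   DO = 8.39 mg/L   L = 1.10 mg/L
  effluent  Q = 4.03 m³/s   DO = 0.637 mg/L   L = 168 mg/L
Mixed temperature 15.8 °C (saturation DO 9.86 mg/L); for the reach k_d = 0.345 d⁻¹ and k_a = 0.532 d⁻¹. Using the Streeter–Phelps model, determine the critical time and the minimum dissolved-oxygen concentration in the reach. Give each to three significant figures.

t_c ≈ 1.98 d; minimum DO ≈ 2.79 mg/L

Mixed DO = (28.8×8.39 + 4.03×0.637)/(28.8+4.03) = 244.2/32.83 = 7.438 mg/L.
Mixed L₀ = (28.8×1.10 + 4.03×168)/(32.83) = 708.7/32.83 = 21.59 mg/L.
Initial deficit D₀ = C_s − DO₀ = 9.86 − 7.438 = 2.422 mg/L.
t_c = (1/0.1870) ln[(0.532/0.345)(1 − 2.422×0.1870/(0.345×21.59))] = 5.348 × ln(1.448) = 1.981 d.
D_c = (0.345/0.532) × 21.59 × e^(−0.345×1.981) = 0.6485 × 21.59 × 0.5049 = 7.069 mg/L.
Minimum DO = 9.86 − 7.069 = 2.791 mg/L.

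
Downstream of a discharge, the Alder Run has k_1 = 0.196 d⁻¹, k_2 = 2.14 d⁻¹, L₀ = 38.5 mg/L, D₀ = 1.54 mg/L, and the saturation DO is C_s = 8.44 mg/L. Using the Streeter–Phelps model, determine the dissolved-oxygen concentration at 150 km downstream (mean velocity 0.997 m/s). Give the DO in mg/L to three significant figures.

Travel time t = x/v = 150 km / (0.997 m/s) = 150000 m / 0.997 m/s = 150500 s = 1.741 d.
k_1 L₀/(k_2−k_1) = 0.196×38.5/(2.14−0.196) = 7.546/1.944 = 3.882 mg/L.
e^(−k_1 t) = e^(−0.196×1.741) = 0.7108; e^(−k_2 t) = e^(−2.14×1.741) = 0.02408.
D = 3.882 × (0.7108 − 0.02408) + 1.54 × 0.02408 = 2.666 + 0.03708 = 2.703 mg/L.
DO = C_s − D = 8.44 − 2.703 = 5.737 mg/L.

DO ≈ 5.74 mg/L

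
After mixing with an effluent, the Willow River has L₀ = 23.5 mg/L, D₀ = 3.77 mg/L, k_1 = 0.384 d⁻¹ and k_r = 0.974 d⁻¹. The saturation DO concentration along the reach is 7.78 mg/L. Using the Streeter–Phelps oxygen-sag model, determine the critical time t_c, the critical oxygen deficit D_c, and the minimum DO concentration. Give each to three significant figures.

t_c ≈ 1.10 d; D_c ≈ 6.08 mg/L; min DO ≈ 1.70 mg/L

t_c = [1/(k_r−k_1)] ln[(k_r/k_1)(1 − D₀(k_r−k_1)/(k_1 L₀))]
= [1/(0.974−0.384)] ln[(0.974/0.384)(1 − 3.77×0.5900/(0.384×23.5))]
= (1/0.5900) ln[2.536 × 0.7535] = 1.695 × ln(1.911) = 1.695 × 0.6478 = 1.098 d.
L(t_c) = L₀ e^(−k_1 t_c) = 23.5 × 0.6560 = 15.42 mg/L, and at the critical point k_r D_c = k_1 L, so D_c = (0.384/0.974) × 15.42 = 6.078 mg/L.
Minimum DO = C_s − D_c = 7.78 − 6.078 = 1.702 mg/L.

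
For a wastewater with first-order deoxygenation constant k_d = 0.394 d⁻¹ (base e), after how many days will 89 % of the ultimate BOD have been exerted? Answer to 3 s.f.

y/L₀ = 1 − e^(−k_d t) = 0.89 ⇒ e^(−k_d t) = 0.110
t = −ln(0.110) / 0.394 = 2.207 / 0.394 = 5.602 d.

t ≈ 5.60 d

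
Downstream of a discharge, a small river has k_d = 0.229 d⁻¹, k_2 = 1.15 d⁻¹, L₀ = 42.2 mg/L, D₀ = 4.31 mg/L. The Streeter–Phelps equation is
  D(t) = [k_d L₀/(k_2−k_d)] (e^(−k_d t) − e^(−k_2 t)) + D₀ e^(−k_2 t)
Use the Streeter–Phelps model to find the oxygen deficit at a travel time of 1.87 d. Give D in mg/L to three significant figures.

D ≈ 6.12 mg/L

k_d L₀/(k_2−k_d) = 0.229×42.2/(1.15−0.229) = 9.664/0.9210 = 10.49 mg/L.
e^(−k_d t) = e^(−0.229×1.870) = 0.6517; e^(−k_2 t) = e^(−1.15×1.870) = 0.1164.
D = 10.49 × (0.6517 − 0.1164) + 4.31 × 0.1164 = 5.616 + 0.5018 = 6.118 mg/L.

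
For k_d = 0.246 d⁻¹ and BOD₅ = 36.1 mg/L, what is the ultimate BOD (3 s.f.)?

BOD₅ = L₀(1 − e^(−5k_d)) ⇒ L₀ = BOD₅ / (1 − e^(−5×0.246))
= 36.1 / (1 − 0.2923) = 36.1 / 0.7077 = 51.01 mg/L.

L₀ ≈ 51.0 mg/L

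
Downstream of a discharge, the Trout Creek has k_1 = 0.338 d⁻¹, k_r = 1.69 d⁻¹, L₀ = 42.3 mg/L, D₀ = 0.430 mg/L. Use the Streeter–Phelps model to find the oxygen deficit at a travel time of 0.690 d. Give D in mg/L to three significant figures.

k_1 L₀/(k_r−k_1) = 0.338×42.3/(1.69−0.338) = 14.30/1.352 = 10.58 mg/L.
e^(−k_1 t) = e^(−0.338×0.6900) = 0.7920; e^(−k_r t) = e^(−1.69×0.6900) = 0.3116.
D = 10.58 × (0.7920 − 0.3116) + 0.430 × 0.3116 = 5.080 + 0.1340 = 5.214 mg/L.

D ≈ 5.21 mg/L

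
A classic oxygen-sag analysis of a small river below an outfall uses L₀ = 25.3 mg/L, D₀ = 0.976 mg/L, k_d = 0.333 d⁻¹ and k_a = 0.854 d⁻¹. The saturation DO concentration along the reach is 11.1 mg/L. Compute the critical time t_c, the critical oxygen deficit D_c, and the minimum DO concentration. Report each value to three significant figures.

With k_a/k_d = 2.565 and 1 − D₀(k_a−k_d)/(k_d L₀) = 0.9396,
t_c = ln(2.565 × 0.9396) / (0.854 − 0.333) = ln(2.410) / 0.5210 = 0.8795/0.5210 = 1.688 d.
D_c = (k_d/k_a) L₀ e^(−k_d t_c) = (0.333/0.854) × 25.3 × e^(−0.333×1.688) = 0.3899 × 25.3 × 0.5700 = 5.623 mg/L.
Minimum DO = C_s − D_c = 11.1 − 5.623 = 5.477 mg/L.

t_c ≈ 1.69 d; D_c ≈ 5.62 mg/L; min DO ≈ 5.48 mg/L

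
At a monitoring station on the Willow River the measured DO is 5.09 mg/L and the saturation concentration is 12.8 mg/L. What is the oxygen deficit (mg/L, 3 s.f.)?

D ≈ 7.71 mg/L

D = C_s − C = 12.8 − 5.09 = 7.71 mg/L.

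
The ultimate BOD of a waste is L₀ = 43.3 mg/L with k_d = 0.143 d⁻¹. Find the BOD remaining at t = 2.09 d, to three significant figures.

L_t = L₀ e^(−k_d t) = 43.3 × e^(−0.143×2.09) = 43.3 × 0.7417 = 32.11 mg/L.

L ≈ 32.1 mg/L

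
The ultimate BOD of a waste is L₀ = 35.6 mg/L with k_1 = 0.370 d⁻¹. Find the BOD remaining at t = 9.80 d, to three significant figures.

L ≈ 0.948 mg/L

L_t = L₀ e^(−k_1 t) = 35.6 × e^(−0.370×9.80) = 35.6 × 0.02662 = 0.9478 mg/L.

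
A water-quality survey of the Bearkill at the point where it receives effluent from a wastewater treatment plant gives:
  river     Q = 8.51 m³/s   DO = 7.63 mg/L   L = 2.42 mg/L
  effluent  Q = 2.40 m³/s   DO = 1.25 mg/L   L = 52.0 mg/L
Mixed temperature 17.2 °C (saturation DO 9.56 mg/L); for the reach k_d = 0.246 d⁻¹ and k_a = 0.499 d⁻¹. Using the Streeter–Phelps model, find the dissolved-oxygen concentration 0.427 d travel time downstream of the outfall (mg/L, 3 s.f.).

DO ≈ 5.67 mg/L

Mixed DO = (8.51×7.63 + 2.40×1.25)/(8.51+2.40) = 67.93/10.91 = 6.227 mg/L.
Mixed L₀ = (8.51×2.42 + 2.40×52.0)/(10.91) = 145.4/10.91 = 13.33 mg/L.
Initial deficit D₀ = C_s − DO₀ = 9.56 − 6.227 = 3.333 mg/L.
D(0.427) = [0.246×13.33/(0.499−0.246)](e^(−0.246×0.427) − e^(−0.499×0.427)) + 3.333 e^(−0.499×0.427)
= 12.96 × (0.9003 − 0.8081) + 3.333 × 0.8081 = 3.888 mg/L.
DO = 9.56 − 3.888 = 5.672 mg/L.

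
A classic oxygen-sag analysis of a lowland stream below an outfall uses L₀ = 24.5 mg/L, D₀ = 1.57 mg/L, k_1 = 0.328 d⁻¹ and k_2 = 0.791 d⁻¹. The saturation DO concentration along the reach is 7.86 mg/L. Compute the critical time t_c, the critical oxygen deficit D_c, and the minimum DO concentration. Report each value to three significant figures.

t_c ≈ 1.70 d; D_c ≈ 5.82 mg/L; min DO ≈ 2.04 mg/L

t_c = [1/(k_2−k_1)] ln[(k_2/k_1)(1 − D₀(k_2−k_1)/(k_1 L₀))]
= [1/(0.791−0.328)] ln[(0.791/0.328)(1 − 1.57×0.4630/(0.328×24.5))]
= (1/0.4630) ln[2.412 × 0.9095] = 2.160 × ln(2.193) = 2.160 × 0.7855 = 1.696 d.
D_c = (k_1/k_2) L₀ e^(−k_1 t_c) = (0.328/0.791) × 24.5 × e^(−0.328×1.696) = 0.4147 × 24.5 × 0.5732 = 5.824 mg/L.
Minimum DO = C_s − D_c = 7.86 − 5.824 = 2.036 mg/L.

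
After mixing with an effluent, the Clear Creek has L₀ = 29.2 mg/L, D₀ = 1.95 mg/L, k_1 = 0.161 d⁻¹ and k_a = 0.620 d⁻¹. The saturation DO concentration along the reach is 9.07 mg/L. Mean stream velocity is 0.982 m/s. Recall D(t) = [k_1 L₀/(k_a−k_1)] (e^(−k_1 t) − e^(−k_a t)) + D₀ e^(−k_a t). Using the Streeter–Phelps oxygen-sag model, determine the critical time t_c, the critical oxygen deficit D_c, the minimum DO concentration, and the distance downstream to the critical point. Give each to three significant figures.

t_c ≈ 2.48 d; D_c ≈ 5.09 mg/L; min DO ≈ 3.98 mg/L; x_c ≈ 210 km

t_c = [1/(k_a−k_1)] ln[(k_a/k_1)(1 − D₀(k_a−k_1)/(k_1 L₀))]
= [1/(0.620−0.161)] ln[(0.620/0.161)(1 − 1.95×0.4590/(0.161×29.2))]
= (1/0.4590) ln[3.851 × 0.8096] = 2.179 × ln(3.118) = 2.179 × 1.137 = 2.477 d.
L(t_c) = L₀ e^(−k_1 t_c) = 29.2 × 0.6711 = 19.60 mg/L, and at the critical point k_a D_c = k_1 L, so D_c = (0.161/0.620) × 19.60 = 5.089 mg/L.
Minimum DO = C_s − D_c = 9.07 − 5.089 = 3.981 mg/L.
x_c = v t_c = 0.982 m/s × 2.477 d × 86400 s/d = 210200 m ≈ 210 km.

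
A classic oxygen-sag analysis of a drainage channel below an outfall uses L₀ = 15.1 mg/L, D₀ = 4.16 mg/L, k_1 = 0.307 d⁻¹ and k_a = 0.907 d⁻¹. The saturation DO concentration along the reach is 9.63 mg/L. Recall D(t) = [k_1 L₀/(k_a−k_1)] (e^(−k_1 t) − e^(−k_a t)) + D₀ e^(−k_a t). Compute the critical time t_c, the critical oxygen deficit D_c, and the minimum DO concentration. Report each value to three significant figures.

With k_a/k_1 = 2.954 and 1 − D₀(k_a−k_1)/(k_1 L₀) = 0.4616,
t_c = ln(2.954 × 0.4616) / (0.907 − 0.307) = ln(1.364) / 0.6000 = 0.3102/0.6000 = 0.5170 d.
L(t_c) = L₀ e^(−k_1 t_c) = 15.1 × 0.8532 = 12.88 mg/L, and at the critical point k_a D_c = k_1 L, so D_c = (0.307/0.907) × 12.88 = 4.361 mg/L.
Minimum DO = C_s − D_c = 9.63 − 4.361 = 5.269 mg/L.

t_c ≈ 0.517 d; D_c ≈ 4.36 mg/L; min DO ≈ 5.27 mg/L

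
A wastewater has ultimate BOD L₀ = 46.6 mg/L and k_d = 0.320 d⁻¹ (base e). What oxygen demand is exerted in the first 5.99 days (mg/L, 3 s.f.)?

y_t = L₀(1 − e^(−k_d t)) = 46.6 × (1 − e^(−0.320×5.99))
= 46.6 × (1 − 0.1471) = 46.6 × 0.8529 = 39.75 mg/L.

y ≈ 39.7 mg/L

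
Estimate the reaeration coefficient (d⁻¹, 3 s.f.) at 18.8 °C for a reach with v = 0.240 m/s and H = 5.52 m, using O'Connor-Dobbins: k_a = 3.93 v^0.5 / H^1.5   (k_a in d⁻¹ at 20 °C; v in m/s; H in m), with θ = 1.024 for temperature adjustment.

k_a(20) = 3.93 × 0.240^0.5 / 5.52^1.5 = 3.93 × 0.4899 / 12.97 = 0.1485 d⁻¹.
k_a(18.8) = 0.1485 × 1.024^(18.8−20) = 0.1485 × 0.9719 = 0.1443 d⁻¹.

k_a ≈ 0.144 d⁻¹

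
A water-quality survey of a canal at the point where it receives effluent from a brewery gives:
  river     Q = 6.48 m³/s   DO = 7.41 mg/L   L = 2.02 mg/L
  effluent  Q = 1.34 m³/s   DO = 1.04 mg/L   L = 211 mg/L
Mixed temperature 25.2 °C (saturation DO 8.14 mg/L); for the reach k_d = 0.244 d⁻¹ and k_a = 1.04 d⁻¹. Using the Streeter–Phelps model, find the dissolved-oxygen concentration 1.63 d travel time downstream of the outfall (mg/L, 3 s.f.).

DO ≈ 2.14 mg/L

Mixed DO = (6.48×7.41 + 1.34×1.04)/(6.48+1.34) = 49.41/7.820 = 6.318 mg/L.
Mixed L₀ = (6.48×2.02 + 1.34×211)/(7.820) = 295.8/7.820 = 37.83 mg/L.
Initial deficit D₀ = C_s − DO₀ = 8.14 − 6.318 = 1.822 mg/L.
D(1.63) = [0.244×37.83/(1.04−0.244)](e^(−0.244×1.63) − e^(−1.04×1.63)) + 1.822 e^(−1.04×1.63)
= 11.60 × (0.6719 − 0.1836) + 1.822 × 0.1836 = 5.997 mg/L.
DO = 8.14 − 5.997 = 2.143 mg/L.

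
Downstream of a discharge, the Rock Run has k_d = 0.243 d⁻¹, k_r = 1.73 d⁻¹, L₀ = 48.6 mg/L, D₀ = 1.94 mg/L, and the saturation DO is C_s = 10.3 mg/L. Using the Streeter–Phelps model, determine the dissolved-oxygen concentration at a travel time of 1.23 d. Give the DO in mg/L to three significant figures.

k_d L₀/(k_r−k_d) = 0.243×48.6/(1.73−0.243) = 11.81/1.487 = 7.942 mg/L.
e^(−k_d t) = e^(−0.243×1.230) = 0.7416; e^(−k_r t) = e^(−1.73×1.230) = 0.1191.
D = 7.942 × (0.7416 − 0.1191) + 1.94 × 0.1191 = 4.944 + 0.2310 = 5.175 mg/L.
DO = C_s − D = 10.3 − 5.175 = 5.125 mg/L.

DO ≈ 5.12 mg/L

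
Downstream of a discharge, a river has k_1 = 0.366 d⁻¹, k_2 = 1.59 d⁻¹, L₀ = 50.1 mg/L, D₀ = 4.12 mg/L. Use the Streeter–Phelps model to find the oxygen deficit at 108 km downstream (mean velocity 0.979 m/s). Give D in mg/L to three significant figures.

Travel time t = x/v = 108 km / (0.979 m/s) = 108000 m / 0.979 m/s = 110300 s = 1.277 d.
k_1 L₀/(k_2−k_1) = 0.366×50.1/(1.59−0.366) = 18.34/1.224 = 14.98 mg/L.
e^(−k_1 t) = e^(−0.366×1.277) = 0.6267; e^(−k_2 t) = e^(−1.59×1.277) = 0.1313.
D = 14.98 × (0.6267 − 0.1313) + 4.12 × 0.1313 = 7.421 + 0.5410 = 7.962 mg/L.

D ≈ 7.96 mg/L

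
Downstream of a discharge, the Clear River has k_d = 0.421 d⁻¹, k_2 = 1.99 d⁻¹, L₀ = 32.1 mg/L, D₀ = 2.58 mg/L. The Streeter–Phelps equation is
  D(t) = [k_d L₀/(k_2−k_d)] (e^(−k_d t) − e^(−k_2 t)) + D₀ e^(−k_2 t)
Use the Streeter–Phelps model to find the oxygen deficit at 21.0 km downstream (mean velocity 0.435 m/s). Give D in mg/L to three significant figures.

D ≈ 4.82 mg/L

Travel time t = x/v = 21.0 km / (0.435 m/s) = 21000 m / 0.435 m/s = 48280 s = 0.5587 d.
k_d L₀/(k_2−k_d) = 0.421×32.1/(1.99−0.421) = 13.51/1.569 = 8.613 mg/L.
e^(−k_d t) = e^(−0.421×0.5587) = 0.7904; e^(−k_2 t) = e^(−1.99×0.5587) = 0.3289.
D = 8.613 × (0.7904 − 0.3289) + 2.58 × 0.3289 = 3.975 + 0.8486 = 4.823 mg/L.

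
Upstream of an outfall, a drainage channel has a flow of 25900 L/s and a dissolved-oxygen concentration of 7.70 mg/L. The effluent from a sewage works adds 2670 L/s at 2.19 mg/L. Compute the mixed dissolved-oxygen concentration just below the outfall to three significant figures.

7.19 mg/L

Flow-weighted mixing: C = (Q_r C_r + Q_w C_w)/(Q_r + Q_w)
= (25900×7.70 + 2670×2.19)/(25900 + 2670) = 205300/28570 = 7.185 mg/L.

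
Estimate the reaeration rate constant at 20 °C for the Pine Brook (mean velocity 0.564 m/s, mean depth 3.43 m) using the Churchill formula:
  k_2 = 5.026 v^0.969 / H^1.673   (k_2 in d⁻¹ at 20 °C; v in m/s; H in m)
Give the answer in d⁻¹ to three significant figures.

k_2 = 5.026 × 0.564^0.969 / 3.43^1.673 = 5.026 × 0.5741 / 7.862 = 0.3670 d⁻¹.

k_2 ≈ 0.367 d⁻¹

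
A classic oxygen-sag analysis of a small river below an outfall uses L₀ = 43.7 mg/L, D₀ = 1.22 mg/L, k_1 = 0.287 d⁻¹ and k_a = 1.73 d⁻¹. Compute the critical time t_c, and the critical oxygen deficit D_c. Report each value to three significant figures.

t_c ≈ 1.14 d; D_c ≈ 5.23 mg/L

t_c = [1/(k_a−k_1)] ln[(k_a/k_1)(1 − D₀(k_a−k_1)/(k_1 L₀))]
= [1/(1.73−0.287)] ln[(1.73/0.287)(1 − 1.22×1.443/(0.287×43.7))]
= (1/1.443) ln[6.028 × 0.8596] = 0.6930 × ln(5.182) = 0.6930 × 1.645 = 1.140 d.
D_c = (k_1/k_a) L₀ e^(−k_1 t_c) = (0.287/1.73) × 43.7 × e^(−0.287×1.140) = 0.1659 × 43.7 × 0.7209 = 5.227 mg/L.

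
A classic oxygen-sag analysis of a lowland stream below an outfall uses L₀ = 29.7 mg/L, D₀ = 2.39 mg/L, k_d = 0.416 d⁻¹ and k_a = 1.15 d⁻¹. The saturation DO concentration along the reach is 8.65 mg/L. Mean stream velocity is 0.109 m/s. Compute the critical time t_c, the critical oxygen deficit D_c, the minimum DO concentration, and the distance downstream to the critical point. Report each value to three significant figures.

t_c ≈ 1.18 d; D_c ≈ 6.59 mg/L; min DO ≈ 2.06 mg/L; x_c ≈ 11.1 km

With k_a/k_d = 2.764 and 1 − D₀(k_a−k_d)/(k_d L₀) = 0.8580,
t_c = ln(2.764 × 0.8580) / (1.15 − 0.416) = ln(2.372) / 0.7340 = 0.8637/0.7340 = 1.177 d.
L(t_c) = L₀ e^(−k_d t_c) = 29.7 × 0.6129 = 18.20 mg/L, and at the critical point k_a D_c = k_d L, so D_c = (0.416/1.15) × 18.20 = 6.585 mg/L.
Minimum DO = C_s − D_c = 8.65 − 6.585 = 2.065 mg/L.
x_c = v t_c = 0.109 m/s × 1.177 d × 86400 s/d = 11080 m ≈ 11.1 km.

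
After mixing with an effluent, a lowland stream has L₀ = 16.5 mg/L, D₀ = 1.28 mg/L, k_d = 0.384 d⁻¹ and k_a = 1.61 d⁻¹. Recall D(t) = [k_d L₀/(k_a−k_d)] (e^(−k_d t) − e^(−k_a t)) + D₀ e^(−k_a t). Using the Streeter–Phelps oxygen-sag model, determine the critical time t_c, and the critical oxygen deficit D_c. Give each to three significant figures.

At the critical point dD/dt = 0, so k_d L₀ e^(−k_d t) = k_a D. Substituting D(t) from the Streeter–Phelps equation and solving for t gives
t_c = ln[(k_a/k_d)(1 − D₀(k_a−k_d)/(k_d L₀))] / (k_a−k_d).
Here k_a−k_d = 1.226 d⁻¹ and 1 − D₀(k_a−k_d)/(k_d L₀) = 1 − 1.28×1.226/(0.384×16.5) = 0.7523, so
t_c = ln(4.193 × 0.7523) / 1.226 = 1.149 / 1.226 = 0.9370 d.
L(t_c) = L₀ e^(−k_d t_c) = 16.5 × 0.6978 = 11.51 mg/L, and at the critical point k_a D_c = k_d L, so D_c = (0.384/1.61) × 11.51 = 2.746 mg/L.

t_c ≈ 0.937 d; D_c ≈ 2.75 mg/L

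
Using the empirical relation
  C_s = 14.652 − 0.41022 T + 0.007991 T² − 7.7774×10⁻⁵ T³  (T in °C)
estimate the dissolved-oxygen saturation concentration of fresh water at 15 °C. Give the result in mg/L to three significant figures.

C_s = 14.652 − 0.41022×15 + 0.007991×15² − 7.7774×10⁻⁵×15³ = 10.03 mg/L.

C_s ≈ 10.0 mg/L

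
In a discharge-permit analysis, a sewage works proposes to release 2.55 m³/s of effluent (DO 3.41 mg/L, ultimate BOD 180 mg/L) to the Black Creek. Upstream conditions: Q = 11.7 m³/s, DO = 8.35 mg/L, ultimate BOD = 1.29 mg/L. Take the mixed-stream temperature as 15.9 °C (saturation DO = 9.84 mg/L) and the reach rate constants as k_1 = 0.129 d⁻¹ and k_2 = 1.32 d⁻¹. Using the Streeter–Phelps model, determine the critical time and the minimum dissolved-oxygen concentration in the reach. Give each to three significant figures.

Mixed DO = (11.7×8.35 + 2.55×3.41)/(11.7+2.55) = 106.4/14.25 = 7.466 mg/L.
Mixed L₀ = (11.7×1.29 + 2.55×180)/(14.25) = 474.1/14.25 = 33.27 mg/L.
Initial deficit D₀ = C_s − DO₀ = 9.84 − 7.466 = 2.374 mg/L.
t_c = (1/1.191) ln[(1.32/0.129)(1 − 2.374×1.191/(0.129×33.27))] = 0.8396 × ln(3.491) = 1.050 d.
D_c = (0.129/1.32) × 33.27 × e^(−0.129×1.050) = 0.09773 × 33.27 × 0.8733 = 2.840 mg/L.
Minimum DO = 9.84 − 2.840 = 7.000 mg/L.

t_c ≈ 1.05 d; minimum DO ≈ 7.00 mg/L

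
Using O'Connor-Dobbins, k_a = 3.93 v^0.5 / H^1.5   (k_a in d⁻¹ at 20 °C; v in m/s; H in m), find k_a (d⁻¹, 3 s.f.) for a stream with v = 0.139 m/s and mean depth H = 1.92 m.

k_a ≈ 0.551 d⁻¹

k_a = 3.93 × 0.139^0.5 / 1.92^1.5 = 3.93 × 0.3728 / 2.660 = 0.5507 d⁻¹.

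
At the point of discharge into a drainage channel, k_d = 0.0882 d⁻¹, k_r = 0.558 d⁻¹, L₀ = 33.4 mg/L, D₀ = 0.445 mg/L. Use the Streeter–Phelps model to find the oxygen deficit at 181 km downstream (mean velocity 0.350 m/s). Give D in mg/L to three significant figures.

Travel time t = x/v = 181 km / (0.350 m/s) = 181000 m / 0.350 m/s = 517100 s = 5.985 d.
k_d L₀/(k_r−k_d) = 0.0882×33.4/(0.558−0.0882) = 2.946/0.4698 = 6.270 mg/L.
e^(−k_d t) = e^(−0.0882×5.985) = 0.5898; e^(−k_r t) = e^(−0.558×5.985) = 0.03544.
D = 6.270 × (0.5898 − 0.03544) + 0.445 × 0.03544 = 3.476 + 0.01577 = 3.492 mg/L.

D ≈ 3.49 mg/L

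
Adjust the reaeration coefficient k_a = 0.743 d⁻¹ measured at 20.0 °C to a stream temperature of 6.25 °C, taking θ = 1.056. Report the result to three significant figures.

k_a(T₂) = k_a(T₁) · θ^(T₂−T₁) = 0.743 × 1.056^(6.25−20.0)
= 0.743 × 1.056^-13.8 = 0.743 × 0.4727 = 0.3512 d⁻¹.

k_a ≈ 0.351 d⁻¹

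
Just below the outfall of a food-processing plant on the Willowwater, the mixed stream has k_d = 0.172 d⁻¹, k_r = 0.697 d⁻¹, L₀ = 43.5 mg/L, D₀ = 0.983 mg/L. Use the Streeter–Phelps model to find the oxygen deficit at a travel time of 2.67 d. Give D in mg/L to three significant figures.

D ≈ 6.94 mg/L

k_d L₀/(k_r−k_d) = 0.172×43.5/(0.697−0.172) = 7.482/0.5250 = 14.25 mg/L.
e^(−k_d t) = e^(−0.172×2.670) = 0.6318; e^(−k_r t) = e^(−0.697×2.670) = 0.1555.
D = 14.25 × (0.6318 − 0.1555) + 0.983 × 0.1555 = 6.787 + 0.1529 = 6.940 mg/L.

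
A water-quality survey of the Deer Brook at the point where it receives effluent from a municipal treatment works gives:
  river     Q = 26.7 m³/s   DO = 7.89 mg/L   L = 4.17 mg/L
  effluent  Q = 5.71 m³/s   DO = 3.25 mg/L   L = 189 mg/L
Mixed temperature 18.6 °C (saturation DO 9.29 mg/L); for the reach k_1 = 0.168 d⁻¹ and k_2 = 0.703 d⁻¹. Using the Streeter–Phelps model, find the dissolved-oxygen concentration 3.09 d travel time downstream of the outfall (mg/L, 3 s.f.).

Mixed DO = (26.7×7.89 + 5.71×3.25)/(26.7+5.71) = 229.2/32.41 = 7.073 mg/L.
Mixed L₀ = (26.7×4.17 + 5.71×189)/(32.41) = 1191/32.41 = 36.73 mg/L.
Initial deficit D₀ = C_s − DO₀ = 9.29 − 7.073 = 2.217 mg/L.
D(3.09) = [0.168×36.73/(0.703−0.168)](e^(−0.168×3.09) − e^(−0.703×3.09)) + 2.217 e^(−0.703×3.09)
= 11.53 × (0.5950 − 0.1139) + 2.217 × 0.1139 = 5.802 mg/L.
DO = 9.29 − 5.802 = 3.488 mg/L.

DO ≈ 3.49 mg/L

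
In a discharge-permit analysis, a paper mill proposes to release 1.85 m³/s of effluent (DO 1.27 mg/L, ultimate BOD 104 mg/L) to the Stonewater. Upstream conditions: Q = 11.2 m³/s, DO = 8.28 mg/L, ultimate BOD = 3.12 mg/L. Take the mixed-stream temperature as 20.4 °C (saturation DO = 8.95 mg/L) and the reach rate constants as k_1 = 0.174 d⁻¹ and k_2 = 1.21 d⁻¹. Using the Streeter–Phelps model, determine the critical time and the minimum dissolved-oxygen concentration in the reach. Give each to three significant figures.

Mixed DO = (11.2×8.28 + 1.85×1.27)/(11.2+1.85) = 95.09/13.05 = 7.286 mg/L.
Mixed L₀ = (11.2×3.12 + 1.85×104)/(13.05) = 227.3/13.05 = 17.42 mg/L.
Initial deficit D₀ = C_s − DO₀ = 8.95 − 7.286 = 1.664 mg/L.
t_c = (1/1.036) ln[(1.21/0.174)(1 − 1.664×1.036/(0.174×17.42))] = 0.9653 × ln(3.000) = 1.060 d.
D_c = (0.174/1.21) × 17.42 × e^(−0.174×1.060) = 0.1438 × 17.42 × 0.8315 = 2.083 mg/L.
Minimum DO = 8.95 − 2.083 = 6.867 mg/L.

t_c ≈ 1.06 d; minimum DO ≈ 6.87 mg/L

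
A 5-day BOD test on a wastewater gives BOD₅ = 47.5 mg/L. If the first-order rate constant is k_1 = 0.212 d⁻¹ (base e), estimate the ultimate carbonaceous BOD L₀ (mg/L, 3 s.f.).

BOD₅ = L₀(1 − e^(−5k_1)) ⇒ L₀ = BOD₅ / (1 − e^(−5×0.212))
= 47.5 / (1 − 0.3465) = 47.5 / 0.6535 = 72.68 mg/L.

L₀ ≈ 72.7 mg/L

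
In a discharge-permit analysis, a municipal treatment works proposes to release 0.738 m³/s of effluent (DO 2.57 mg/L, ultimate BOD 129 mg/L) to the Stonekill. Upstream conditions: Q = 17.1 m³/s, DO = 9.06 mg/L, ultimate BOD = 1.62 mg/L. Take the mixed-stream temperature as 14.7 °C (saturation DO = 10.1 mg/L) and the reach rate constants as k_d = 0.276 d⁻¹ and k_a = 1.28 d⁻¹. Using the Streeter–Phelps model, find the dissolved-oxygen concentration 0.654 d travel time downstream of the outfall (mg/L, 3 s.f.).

DO ≈ 8.77 mg/L

Mixed DO = (17.1×9.06 + 0.738×2.57)/(17.1+0.738) = 156.8/17.84 = 8.791 mg/L.
Mixed L₀ = (17.1×1.62 + 0.738×129)/(17.84) = 122.9/17.84 = 6.890 mg/L.
Initial deficit D₀ = C_s − DO₀ = 10.1 − 8.791 = 1.309 mg/L.
D(0.654) = [0.276×6.890/(1.28−0.276)](e^(−0.276×0.654) − e^(−1.28×0.654)) + 1.309 e^(−1.28×0.654)
= 1.894 × (0.8348 − 0.4330) + 1.309 × 0.4330 = 1.328 mg/L.
DO = 10.1 − 1.328 = 8.772 mg/L.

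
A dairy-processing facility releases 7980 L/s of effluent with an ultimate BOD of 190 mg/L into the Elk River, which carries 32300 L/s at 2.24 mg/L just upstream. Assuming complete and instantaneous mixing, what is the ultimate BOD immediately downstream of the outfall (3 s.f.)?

Flow-weighted mixing: C = (Q_r C_r + Q_w C_w)/(Q_r + Q_w)
= (32300×2.24 + 7980×190)/(32300 + 7980) = 1.589×10^6/40280 = 39.44 mg/L.

39.4 mg/L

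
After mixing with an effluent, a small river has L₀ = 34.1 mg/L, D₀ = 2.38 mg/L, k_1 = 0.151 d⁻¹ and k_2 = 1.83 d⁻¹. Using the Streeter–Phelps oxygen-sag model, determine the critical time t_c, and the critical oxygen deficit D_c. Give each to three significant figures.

t_c ≈ 0.595 d; D_c ≈ 2.57 mg/L

With k_2/k_1 = 12.12 and 1 − D₀(k_2−k_1)/(k_1 L₀) = 0.2239,
t_c = ln(12.12 × 0.2239) / (1.83 − 0.151) = ln(2.714) / 1.679 = 0.9984/1.679 = 0.5946 d.
L(t_c) = L₀ e^(−k_1 t_c) = 34.1 × 0.9141 = 31.17 mg/L, and at the critical point k_2 D_c = k_1 L, so D_c = (0.151/1.83) × 31.17 = 2.572 mg/L.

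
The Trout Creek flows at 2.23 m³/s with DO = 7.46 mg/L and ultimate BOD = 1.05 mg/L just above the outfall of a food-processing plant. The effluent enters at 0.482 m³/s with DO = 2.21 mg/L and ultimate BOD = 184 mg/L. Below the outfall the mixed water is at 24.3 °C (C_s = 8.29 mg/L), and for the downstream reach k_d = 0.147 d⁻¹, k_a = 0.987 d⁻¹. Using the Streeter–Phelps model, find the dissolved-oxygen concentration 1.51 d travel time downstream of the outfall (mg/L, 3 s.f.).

DO ≈ 4.51 mg/L

Mixed DO = (2.23×7.46 + 0.482×2.21)/(2.23+0.482) = 17.70/2.712 = 6.527 mg/L.
Mixed L₀ = (2.23×1.05 + 0.482×184)/(2.712) = 91.03/2.712 = 33.57 mg/L.
Initial deficit D₀ = C_s − DO₀ = 8.29 − 6.527 = 1.763 mg/L.
D(1.51) = [0.147×33.57/(0.987−0.147)](e^(−0.147×1.51) − e^(−0.987×1.51)) + 1.763 e^(−0.987×1.51)
= 5.874 × (0.8009 − 0.2253) + 1.763 × 0.2253 = 3.779 mg/L.
DO = 8.29 − 3.779 = 4.511 mg/L.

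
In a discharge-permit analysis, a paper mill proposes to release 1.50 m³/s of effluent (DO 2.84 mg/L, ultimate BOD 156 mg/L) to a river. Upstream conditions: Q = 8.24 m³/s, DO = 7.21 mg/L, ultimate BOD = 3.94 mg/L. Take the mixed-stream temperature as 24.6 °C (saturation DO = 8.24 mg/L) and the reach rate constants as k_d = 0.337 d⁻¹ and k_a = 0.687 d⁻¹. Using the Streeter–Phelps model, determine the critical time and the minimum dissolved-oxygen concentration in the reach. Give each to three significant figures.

t_c ≈ 1.84 d; minimum DO ≈ 1.03 mg/L

Mixed DO = (8.24×7.21 + 1.50×2.84)/(8.24+1.50) = 63.67/9.740 = 6.537 mg/L.
Mixed L₀ = (8.24×3.94 + 1.50×156)/(9.740) = 266.5/9.740 = 27.36 mg/L.
Initial deficit D₀ = C_s − DO₀ = 8.24 − 6.537 = 1.703 mg/L.
t_c = (1/0.3500) ln[(0.687/0.337)(1 − 1.703×0.3500/(0.337×27.36))] = 2.857 × ln(1.907) = 1.844 d.
D_c = (0.337/0.687) × 27.36 × e^(−0.337×1.844) = 0.4905 × 27.36 × 0.5372 = 7.209 mg/L.
Minimum DO = 8.24 − 7.209 = 1.031 mg/L.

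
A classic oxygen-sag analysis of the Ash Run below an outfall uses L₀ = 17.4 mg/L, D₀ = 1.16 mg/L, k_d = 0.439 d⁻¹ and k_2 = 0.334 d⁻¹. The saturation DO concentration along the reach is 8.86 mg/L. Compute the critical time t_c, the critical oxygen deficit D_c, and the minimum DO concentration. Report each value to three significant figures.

t_c = [1/(k_2−k_d)] ln[(k_2/k_d)(1 − D₀(k_2−k_d)/(k_d L₀))]
= [1/(0.334−0.439)] ln[(0.334/0.439)(1 − 1.16×-0.1050/(0.439×17.4))]
= (1/-0.1050) ln[0.7608 × 1.016] = -9.524 × ln(0.7730) = -9.524 × -0.2575 = 2.453 d.
D_c = (k_d/k_2) L₀ e^(−k_d t_c) = (0.439/0.334) × 17.4 × e^(−0.439×2.453) = 1.314 × 17.4 × 0.3407 = 7.792 mg/L.
Minimum DO = C_s − D_c = 8.86 − 7.792 = 1.068 mg/L.

t_c ≈ 2.45 d; D_c ≈ 7.79 mg/L; min DO ≈ 1.07 mg/L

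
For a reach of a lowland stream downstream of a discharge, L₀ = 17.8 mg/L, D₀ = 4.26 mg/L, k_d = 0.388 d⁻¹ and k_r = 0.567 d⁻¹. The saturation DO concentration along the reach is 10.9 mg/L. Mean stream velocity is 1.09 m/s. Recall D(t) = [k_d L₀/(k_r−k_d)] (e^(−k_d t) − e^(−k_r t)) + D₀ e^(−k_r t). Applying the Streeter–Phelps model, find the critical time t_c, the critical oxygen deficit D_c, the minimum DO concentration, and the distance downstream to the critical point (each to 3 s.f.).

t_c ≈ 1.47 d; D_c ≈ 6.90 mg/L; min DO ≈ 4.00 mg/L; x_c ≈ 138 km

t_c = [1/(k_r−k_d)] ln[(k_r/k_d)(1 − D₀(k_r−k_d)/(k_d L₀))]
= [1/(0.567−0.388)] ln[(0.567/0.388)(1 − 4.26×0.1790/(0.388×17.8))]
= (1/0.1790) ln[1.461 × 0.8896] = 5.587 × ln(1.300) = 5.587 × 0.2624 = 1.466 d.
L(t_c) = L₀ e^(−k_d t_c) = 17.8 × 0.5663 = 10.08 mg/L, and at the critical point k_r D_c = k_d L, so D_c = (0.388/0.567) × 10.08 = 6.897 mg/L.
Minimum DO = C_s − D_c = 10.9 − 6.897 = 4.003 mg/L.
x_c = v t_c = 1.09 m/s × 1.466 d × 86400 s/d = 138000 m ≈ 138 km.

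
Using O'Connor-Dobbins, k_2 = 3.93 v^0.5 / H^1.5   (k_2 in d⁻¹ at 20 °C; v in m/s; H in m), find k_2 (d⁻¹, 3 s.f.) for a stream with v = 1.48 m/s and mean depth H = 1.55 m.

k_2 = 3.93 × 1.48^0.5 / 1.55^1.5 = 3.93 × 1.217 / 1.930 = 2.478 d⁻¹.

k_2 ≈ 2.48 d⁻¹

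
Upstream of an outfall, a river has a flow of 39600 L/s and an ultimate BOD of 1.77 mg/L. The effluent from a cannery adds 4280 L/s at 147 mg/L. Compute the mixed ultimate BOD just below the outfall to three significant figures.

15.9 mg/L

Flow-weighted mixing: C = (Q_r C_r + Q_w C_w)/(Q_r + Q_w)
= (39600×1.77 + 4280×147)/(39600 + 4280) = 699300/43880 = 15.94 mg/L.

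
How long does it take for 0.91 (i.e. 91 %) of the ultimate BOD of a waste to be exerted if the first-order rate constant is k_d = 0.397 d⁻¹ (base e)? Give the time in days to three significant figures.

y/L₀ = 1 − e^(−k_d t) = 0.91 ⇒ e^(−k_d t) = 0.0900
t = −ln(0.0900) / 0.397 = 2.408 / 0.397 = 6.065 d.

t ≈ 6.07 d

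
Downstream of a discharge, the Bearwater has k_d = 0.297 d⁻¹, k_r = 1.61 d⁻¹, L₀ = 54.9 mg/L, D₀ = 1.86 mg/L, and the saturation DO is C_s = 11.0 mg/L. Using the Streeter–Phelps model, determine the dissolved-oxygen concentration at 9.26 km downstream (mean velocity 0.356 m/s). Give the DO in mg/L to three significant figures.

DO ≈ 6.15 mg/L

Travel time t = x/v = 9.26 km / (0.356 m/s) = 9260 m / 0.356 m/s = 26010 s = 0.3011 d.
k_d L₀/(k_r−k_d) = 0.297×54.9/(1.61−0.297) = 16.31/1.313 = 12.42 mg/L.
e^(−k_d t) = e^(−0.297×0.3011) = 0.9145; e^(−k_r t) = e^(−1.61×0.3011) = 0.6159.
D = 12.42 × (0.9145 − 0.6159) + 1.86 × 0.6159 = 3.708 + 1.146 = 4.853 mg/L.
DO = C_s − D = 11.0 − 4.853 = 6.147 mg/L.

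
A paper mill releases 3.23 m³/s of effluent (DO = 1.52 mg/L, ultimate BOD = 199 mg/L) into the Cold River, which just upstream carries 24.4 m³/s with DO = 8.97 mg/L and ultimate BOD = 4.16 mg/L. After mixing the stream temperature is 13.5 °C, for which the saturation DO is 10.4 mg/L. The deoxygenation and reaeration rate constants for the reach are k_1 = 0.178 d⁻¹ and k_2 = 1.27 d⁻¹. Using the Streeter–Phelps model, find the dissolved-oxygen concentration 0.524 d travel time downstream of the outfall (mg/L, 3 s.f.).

Mixed DO = (24.4×8.97 + 3.23×1.52)/(24.4+3.23) = 223.8/27.63 = 8.099 mg/L.
Mixed L₀ = (24.4×4.16 + 3.23×199)/(27.63) = 744.3/27.63 = 26.94 mg/L.
Initial deficit D₀ = C_s − DO₀ = 10.4 − 8.099 = 2.301 mg/L.
D(0.524) = [0.178×26.94/(1.27−0.178)](e^(−0.178×0.524) − e^(−1.27×0.524)) + 2.301 e^(−1.27×0.524)
= 4.391 × (0.9109 − 0.5140) + 2.301 × 0.5140 = 2.926 mg/L.
DO = 10.4 − 2.926 = 7.474 mg/L.

DO ≈ 7.47 mg/L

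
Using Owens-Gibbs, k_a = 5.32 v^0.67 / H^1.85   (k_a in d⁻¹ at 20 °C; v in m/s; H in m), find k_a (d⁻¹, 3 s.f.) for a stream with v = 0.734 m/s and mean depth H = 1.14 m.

k_a = 5.32 × 0.734^0.67 / 1.14^1.85 = 5.32 × 0.8129 / 1.274 = 3.394 d⁻¹.

k_a ≈ 3.39 d⁻¹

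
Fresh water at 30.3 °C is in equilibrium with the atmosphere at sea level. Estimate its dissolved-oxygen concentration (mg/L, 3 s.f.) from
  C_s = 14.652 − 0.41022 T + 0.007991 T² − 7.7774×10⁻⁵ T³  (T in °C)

C_s ≈ 7.40 mg/L

C_s = 14.652 − 0.41022×30.3 + 0.007991×30.3² − 7.7774×10⁻⁵×30.3³ = 7.395 mg/L.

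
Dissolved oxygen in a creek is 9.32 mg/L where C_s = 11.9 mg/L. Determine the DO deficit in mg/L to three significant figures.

D = C_s − C = 11.9 − 9.32 = 2.58 mg/L.

D ≈ 2.58 mg/L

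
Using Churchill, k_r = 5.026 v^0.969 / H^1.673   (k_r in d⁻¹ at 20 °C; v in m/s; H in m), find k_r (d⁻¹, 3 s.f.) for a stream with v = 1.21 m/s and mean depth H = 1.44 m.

k_r = 5.026 × 1.21^0.969 / 1.44^1.673 = 5.026 × 1.203 / 1.841 = 3.285 d⁻¹.

k_r ≈ 3.28 d⁻¹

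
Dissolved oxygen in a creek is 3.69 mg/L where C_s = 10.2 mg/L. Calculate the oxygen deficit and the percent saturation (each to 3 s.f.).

D ≈ 6.51 mg/L; 36.2 % saturation

D = C_s − C = 10.2 − 3.69 = 6.51 mg/L.
% saturation = 3.69/10.2 × 100 = 36.2 %.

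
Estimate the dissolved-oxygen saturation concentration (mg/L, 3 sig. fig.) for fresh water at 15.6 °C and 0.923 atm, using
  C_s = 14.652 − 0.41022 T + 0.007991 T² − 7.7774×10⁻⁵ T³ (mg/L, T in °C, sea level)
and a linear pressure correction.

C_s ≈ 9.14 mg/L

At sea level: C_s = 14.652 − 0.41022×15.6 + 0.007991×15.6² − 7.7774×10⁻⁵×15.6³ = 9.902 mg/L.
Pressure correction: C_s' = 9.902 × 0.923 = 9.140 mg/L.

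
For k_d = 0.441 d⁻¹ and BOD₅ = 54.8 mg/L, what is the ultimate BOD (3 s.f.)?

L₀ ≈ 61.6 mg/L

BOD₅ = L₀(1 − e^(−5k_d)) ⇒ L₀ = BOD₅ / (1 − e^(−5×0.441))
= 54.8 / (1 − 0.1103) = 54.8 / 0.8897 = 61.59 mg/L.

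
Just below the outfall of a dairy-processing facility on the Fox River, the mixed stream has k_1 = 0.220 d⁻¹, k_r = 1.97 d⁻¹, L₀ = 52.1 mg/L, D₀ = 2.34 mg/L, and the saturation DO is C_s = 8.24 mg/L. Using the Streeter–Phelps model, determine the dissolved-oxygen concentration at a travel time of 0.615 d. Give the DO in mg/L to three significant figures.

k_1 L₀/(k_r−k_1) = 0.220×52.1/(1.97−0.220) = 11.46/1.750 = 6.550 mg/L.
e^(−k_1 t) = e^(−0.220×0.6150) = 0.8735; e^(−k_r t) = e^(−1.97×0.6150) = 0.2977.
D = 6.550 × (0.8735 − 0.2977) + 2.34 × 0.2977 = 3.771 + 0.6967 = 4.467 mg/L.
DO = C_s − D = 8.24 − 4.467 = 3.773 mg/L.

DO ≈ 3.77 mg/L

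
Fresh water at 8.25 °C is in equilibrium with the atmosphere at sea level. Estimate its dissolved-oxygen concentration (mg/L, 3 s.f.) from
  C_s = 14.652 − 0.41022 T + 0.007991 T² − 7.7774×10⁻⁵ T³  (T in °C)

C_s ≈ 11.8 mg/L

C_s = 14.652 − 0.41022×8.25 + 0.007991×8.25² − 7.7774×10⁻⁵×8.25³ = 11.77 mg/L.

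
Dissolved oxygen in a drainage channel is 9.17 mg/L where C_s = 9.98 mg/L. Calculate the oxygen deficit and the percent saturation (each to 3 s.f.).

D = C_s − C = 9.98 − 9.17 = 0.810 mg/L.
% saturation = 9.17/9.98 × 100 = 91.9 %.

D ≈ 0.810 mg/L; 91.9 % saturation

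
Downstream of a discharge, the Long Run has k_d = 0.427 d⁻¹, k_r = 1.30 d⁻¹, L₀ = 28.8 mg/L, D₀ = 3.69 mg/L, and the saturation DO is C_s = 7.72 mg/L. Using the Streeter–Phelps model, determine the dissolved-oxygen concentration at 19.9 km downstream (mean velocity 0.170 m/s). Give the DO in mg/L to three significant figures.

Travel time t = x/v = 19.9 km / (0.170 m/s) = 19900 m / 0.170 m/s = 117100 s = 1.355 d.
k_d L₀/(k_r−k_d) = 0.427×28.8/(1.30−0.427) = 12.30/0.8730 = 14.09 mg/L.
e^(−k_d t) = e^(−0.427×1.355) = 0.5607; e^(−k_r t) = e^(−1.30×1.355) = 0.1718.
D = 14.09 × (0.5607 − 0.1718) + 3.69 × 0.1718 = 5.478 + 0.6340 = 6.112 mg/L.
DO = C_s − D = 7.72 − 6.112 = 1.608 mg/L.

DO ≈ 1.61 mg/L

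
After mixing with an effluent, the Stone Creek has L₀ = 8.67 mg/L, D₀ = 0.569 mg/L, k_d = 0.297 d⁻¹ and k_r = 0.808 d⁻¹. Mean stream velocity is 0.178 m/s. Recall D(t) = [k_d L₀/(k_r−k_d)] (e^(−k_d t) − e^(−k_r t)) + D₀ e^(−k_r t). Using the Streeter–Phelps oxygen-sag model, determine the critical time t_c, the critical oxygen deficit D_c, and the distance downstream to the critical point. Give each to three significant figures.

With k_r/k_d = 2.721 and 1 − D₀(k_r−k_d)/(k_d L₀) = 0.8871,
t_c = ln(2.721 × 0.8871) / (0.808 − 0.297) = ln(2.413) / 0.5110 = 0.8810/0.5110 = 1.724 d.
D_c = (k_d/k_r) L₀ e^(−k_d t_c) = (0.297/0.808) × 8.67 × e^(−0.297×1.724) = 0.3676 × 8.67 × 0.5993 = 1.910 mg/L.
x_c = v t_c = 0.178 m/s × 1.724 d × 86400 s/d = 26520 m ≈ 26.5 km.

t_c ≈ 1.72 d; D_c ≈ 1.91 mg/L; x_c ≈ 26.5 km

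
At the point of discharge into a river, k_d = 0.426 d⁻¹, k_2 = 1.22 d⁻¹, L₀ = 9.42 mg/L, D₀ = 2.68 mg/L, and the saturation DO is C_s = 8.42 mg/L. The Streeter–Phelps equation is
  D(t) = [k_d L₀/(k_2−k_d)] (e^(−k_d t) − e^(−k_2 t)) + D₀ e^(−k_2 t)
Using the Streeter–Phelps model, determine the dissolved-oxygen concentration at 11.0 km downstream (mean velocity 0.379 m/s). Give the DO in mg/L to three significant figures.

DO ≈ 5.62 mg/L

Travel time t = x/v = 11.0 km / (0.379 m/s) = 11000 m / 0.379 m/s = 29020 s = 0.3359 d.
k_d L₀/(k_2−k_d) = 0.426×9.42/(1.22−0.426) = 4.013/0.7940 = 5.054 mg/L.
e^(−k_d t) = e^(−0.426×0.3359) = 0.8667; e^(−k_2 t) = e^(−1.22×0.3359) = 0.6638.
D = 5.054 × (0.8667 − 0.6638) + 2.68 × 0.6638 = 1.025 + 1.779 = 2.804 mg/L.
DO = C_s − D = 8.42 − 2.804 = 5.616 mg/L.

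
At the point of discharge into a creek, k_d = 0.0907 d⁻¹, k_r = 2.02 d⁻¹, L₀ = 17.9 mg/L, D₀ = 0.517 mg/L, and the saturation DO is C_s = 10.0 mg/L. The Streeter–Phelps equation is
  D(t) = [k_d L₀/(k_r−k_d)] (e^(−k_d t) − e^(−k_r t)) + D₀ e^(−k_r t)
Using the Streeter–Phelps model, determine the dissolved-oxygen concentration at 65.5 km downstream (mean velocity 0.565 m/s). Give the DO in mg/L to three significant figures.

Travel time t = x/v = 65.5 km / (0.565 m/s) = 65500 m / 0.565 m/s = 115900 s = 1.342 d.
k_d L₀/(k_r−k_d) = 0.0907×17.9/(2.02−0.0907) = 1.624/1.929 = 0.8415 mg/L.
e^(−k_d t) = e^(−0.0907×1.342) = 0.8854; e^(−k_r t) = e^(−2.02×1.342) = 0.06651.
D = 0.8415 × (0.8854 − 0.06651) + 0.517 × 0.06651 = 0.6891 + 0.03439 = 0.7235 mg/L.
DO = C_s − D = 10.0 − 0.7235 = 9.276 mg/L.

DO ≈ 9.28 mg/L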